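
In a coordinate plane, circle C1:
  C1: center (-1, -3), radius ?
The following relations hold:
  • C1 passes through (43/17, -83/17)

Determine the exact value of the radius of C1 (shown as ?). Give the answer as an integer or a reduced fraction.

1. [C1∋P]  r_C1² − 16 = 0  ⇒  r_C1 = 4 (r>0 drops 1)

4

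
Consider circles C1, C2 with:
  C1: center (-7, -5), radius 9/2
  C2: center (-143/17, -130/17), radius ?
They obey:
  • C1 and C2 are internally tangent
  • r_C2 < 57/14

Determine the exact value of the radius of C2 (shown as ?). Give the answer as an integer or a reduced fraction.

3/2

1. [int C1,C2]  r_C2² − 9r_C2 + 45/4 = 0  ⇒  r_C2 = 3/2 or 15/2
2. given r_C2 < 57/14: keep 3/2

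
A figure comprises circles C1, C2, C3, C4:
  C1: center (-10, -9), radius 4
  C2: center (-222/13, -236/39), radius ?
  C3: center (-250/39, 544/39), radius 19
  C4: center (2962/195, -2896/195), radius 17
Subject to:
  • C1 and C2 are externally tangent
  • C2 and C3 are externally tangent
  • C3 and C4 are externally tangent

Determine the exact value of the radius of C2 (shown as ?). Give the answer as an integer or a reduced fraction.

1. [ext C1·C2]  r_C2² + 8r_C2 − 385/9 = 0  ⇒  r_C2 = 11/3 (r>0 drops 1)
2. [ext C2·C3]  r_C2² + 38r_C2 − 1375/9 = 0  ⇒  r_C2 = 11/3 (r>0 drops 1)

11/3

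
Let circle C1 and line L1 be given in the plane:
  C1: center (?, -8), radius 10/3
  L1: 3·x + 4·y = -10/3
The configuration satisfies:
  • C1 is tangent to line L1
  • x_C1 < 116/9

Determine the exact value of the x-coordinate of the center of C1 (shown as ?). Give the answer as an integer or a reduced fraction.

1. [C1‖L1]  x_C1² − (172/9)x_C1 + 544/9 = 0  ⇒  x_C1 = 4 or 136/9
2. given x_C1 < 116/9: keep 4

4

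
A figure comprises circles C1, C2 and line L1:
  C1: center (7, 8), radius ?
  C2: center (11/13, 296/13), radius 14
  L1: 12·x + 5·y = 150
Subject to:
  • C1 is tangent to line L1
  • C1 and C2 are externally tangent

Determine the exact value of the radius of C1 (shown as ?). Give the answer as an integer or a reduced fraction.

2

1. [C1‖L1]  r_C1² − 4 = 0  ⇒  r_C1 = 2 (r>0 drops 1)
2. [ext C1·C2]  r_C1² + 28r_C1 − 60 = 0  ⇒  r_C1 = 2 (r>0 drops 1)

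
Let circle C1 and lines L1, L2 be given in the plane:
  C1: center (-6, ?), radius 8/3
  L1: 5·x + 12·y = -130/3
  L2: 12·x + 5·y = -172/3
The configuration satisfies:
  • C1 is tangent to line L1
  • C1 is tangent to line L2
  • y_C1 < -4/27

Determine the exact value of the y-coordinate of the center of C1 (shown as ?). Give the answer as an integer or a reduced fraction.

1. [C1‖L1]  y_C1² + (20/9)y_C1 − 64/9 = 0  ⇒  y_C1 = -4 or 16/9
2. [C1‖L2]  y_C1² − (88/15)y_C1 − 592/15 = 0  ⇒  y_C1 = -4 or 148/15

-4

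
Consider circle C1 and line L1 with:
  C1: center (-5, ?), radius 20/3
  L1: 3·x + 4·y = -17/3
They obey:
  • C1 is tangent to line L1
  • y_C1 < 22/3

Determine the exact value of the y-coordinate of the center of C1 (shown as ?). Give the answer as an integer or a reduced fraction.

1. [C1‖L1]  y_C1² − (14/3)y_C1 − 64 = 0  ⇒  y_C1 = -6 or 32/3
2. given y_C1 < 22/3: keep -6

-6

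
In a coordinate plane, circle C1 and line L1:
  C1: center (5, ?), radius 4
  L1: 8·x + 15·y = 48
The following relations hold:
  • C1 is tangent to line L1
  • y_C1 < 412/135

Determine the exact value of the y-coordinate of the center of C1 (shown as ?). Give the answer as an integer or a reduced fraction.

-4

1. [C1‖L1]  y_C1² − (16/15)y_C1 − 304/15 = 0  ⇒  y_C1 = -4 or 76/15
2. given y_C1 < 412/135: keep -4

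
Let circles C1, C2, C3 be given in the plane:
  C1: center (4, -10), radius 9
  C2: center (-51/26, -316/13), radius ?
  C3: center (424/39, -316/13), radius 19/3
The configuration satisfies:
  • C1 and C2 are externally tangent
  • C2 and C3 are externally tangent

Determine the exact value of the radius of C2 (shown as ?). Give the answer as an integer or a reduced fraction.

13/2

1. [ext C1·C2]  r_C2² + 18r_C2 − 637/4 = 0  ⇒  r_C2 = 13/2 (r>0 drops 1)
2. [ext C2·C3]  r_C2² + (38/3)r_C2 − 1495/12 = 0  ⇒  r_C2 = 13/2 (r>0 drops 1)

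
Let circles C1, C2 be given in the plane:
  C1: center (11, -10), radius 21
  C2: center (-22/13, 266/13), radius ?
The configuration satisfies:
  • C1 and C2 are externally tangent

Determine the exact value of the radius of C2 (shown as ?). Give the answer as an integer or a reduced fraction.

12

1. [ext C1·C2]  r_C2² + 42r_C2 − 648 = 0  ⇒  r_C2 = 12 (r>0 drops 1)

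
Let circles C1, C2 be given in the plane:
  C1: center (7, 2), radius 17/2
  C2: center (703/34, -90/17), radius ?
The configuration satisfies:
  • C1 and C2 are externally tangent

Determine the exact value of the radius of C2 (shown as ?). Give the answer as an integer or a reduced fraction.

1. [ext C1·C2]  r_C2² + 17r_C2 − 168 = 0  ⇒  r_C2 = 7 (r>0 drops 1)

7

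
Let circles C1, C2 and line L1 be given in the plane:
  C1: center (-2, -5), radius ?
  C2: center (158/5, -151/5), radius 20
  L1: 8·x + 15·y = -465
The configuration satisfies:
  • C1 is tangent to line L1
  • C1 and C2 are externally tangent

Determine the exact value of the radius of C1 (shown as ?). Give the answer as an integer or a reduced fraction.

22

1. [C1‖L1]  r_C1² − 484 = 0  ⇒  r_C1 = 22 (r>0 drops 1)
2. [ext C1·C2]  r_C1² + 40r_C1 − 1364 = 0  ⇒  r_C1 = 22 (r>0 drops 1)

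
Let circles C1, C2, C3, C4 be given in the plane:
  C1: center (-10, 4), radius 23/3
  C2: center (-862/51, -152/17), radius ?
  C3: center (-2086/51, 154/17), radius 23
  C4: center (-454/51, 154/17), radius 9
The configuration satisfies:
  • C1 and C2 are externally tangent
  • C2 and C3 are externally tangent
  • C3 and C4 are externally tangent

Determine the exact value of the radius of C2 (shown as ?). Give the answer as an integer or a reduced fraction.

7

1. [ext C1·C2]  r_C2² + (46/3)r_C2 − 469/3 = 0  ⇒  r_C2 = 7 (r>0 drops 1)
2. [ext C2·C3]  r_C2² + 46r_C2 − 371 = 0  ⇒  r_C2 = 7 (r>0 drops 1)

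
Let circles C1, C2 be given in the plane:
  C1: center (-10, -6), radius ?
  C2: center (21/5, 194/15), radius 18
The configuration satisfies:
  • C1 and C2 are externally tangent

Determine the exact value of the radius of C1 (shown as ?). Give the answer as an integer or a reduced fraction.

1. [ext C1·C2]  r_C1² + 36r_C1 − 2125/9 = 0  ⇒  r_C1 = 17/3 (r>0 drops 1)

17/3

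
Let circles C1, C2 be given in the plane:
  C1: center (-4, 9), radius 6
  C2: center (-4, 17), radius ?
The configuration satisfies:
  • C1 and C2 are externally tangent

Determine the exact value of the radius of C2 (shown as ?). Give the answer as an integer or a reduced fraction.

1. [ext C1·C2]  r_C2² + 12r_C2 − 28 = 0  ⇒  r_C2 = 2 (r>0 drops 1)

2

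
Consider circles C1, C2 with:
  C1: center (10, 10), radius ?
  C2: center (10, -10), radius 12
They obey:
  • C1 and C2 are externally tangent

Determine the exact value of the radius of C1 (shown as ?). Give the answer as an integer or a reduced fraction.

8

1. [ext C1·C2]  r_C1² + 24r_C1 − 256 = 0  ⇒  r_C1 = 8 (r>0 drops 1)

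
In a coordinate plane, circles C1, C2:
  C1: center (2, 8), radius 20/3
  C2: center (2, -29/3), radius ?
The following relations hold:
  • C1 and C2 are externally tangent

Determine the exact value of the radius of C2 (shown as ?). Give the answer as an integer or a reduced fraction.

1. [ext C1·C2]  r_C2² + (40/3)r_C2 − 803/3 = 0  ⇒  r_C2 = 11 (r>0 drops 1)

11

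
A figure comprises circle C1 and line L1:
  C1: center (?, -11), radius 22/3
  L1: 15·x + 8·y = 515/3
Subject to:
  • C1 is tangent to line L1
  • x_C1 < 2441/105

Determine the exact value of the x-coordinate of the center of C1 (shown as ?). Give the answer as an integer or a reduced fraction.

1. [C1‖L1]  x_C1² − (1558/45)x_C1 + 1153/5 = 0  ⇒  x_C1 = 9 or 1153/45
2. given x_C1 < 2441/105: keep 9

9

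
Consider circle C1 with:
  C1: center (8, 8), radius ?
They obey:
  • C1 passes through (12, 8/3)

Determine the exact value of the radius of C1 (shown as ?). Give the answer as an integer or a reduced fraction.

20/3

1. [C1∋P]  r_C1² − 400/9 = 0  ⇒  r_C1 = 20/3 (r>0 drops 1)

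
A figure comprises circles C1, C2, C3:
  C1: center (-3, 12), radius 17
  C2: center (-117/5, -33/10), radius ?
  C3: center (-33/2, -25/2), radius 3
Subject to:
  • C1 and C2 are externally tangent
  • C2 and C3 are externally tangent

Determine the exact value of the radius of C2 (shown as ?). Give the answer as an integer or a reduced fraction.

17/2

1. [ext C1·C2]  r_C2² + 34r_C2 − 1445/4 = 0  ⇒  r_C2 = 17/2 (r>0 drops 1)
2. [ext C2·C3]  r_C2² + 6r_C2 − 493/4 = 0  ⇒  r_C2 = 17/2 (r>0 drops 1)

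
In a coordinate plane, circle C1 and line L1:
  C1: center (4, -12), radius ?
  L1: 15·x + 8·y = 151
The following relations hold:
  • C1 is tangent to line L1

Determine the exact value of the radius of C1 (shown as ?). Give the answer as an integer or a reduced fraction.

1. [C1‖L1]  r_C1² − 121 = 0  ⇒  r_C1 = 11 (r>0 drops 1)

11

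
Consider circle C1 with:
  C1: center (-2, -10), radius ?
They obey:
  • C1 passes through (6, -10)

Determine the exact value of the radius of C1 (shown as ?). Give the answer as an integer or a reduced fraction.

1. [C1∋P]  r_C1² − 64 = 0  ⇒  r_C1 = 8 (r>0 drops 1)

8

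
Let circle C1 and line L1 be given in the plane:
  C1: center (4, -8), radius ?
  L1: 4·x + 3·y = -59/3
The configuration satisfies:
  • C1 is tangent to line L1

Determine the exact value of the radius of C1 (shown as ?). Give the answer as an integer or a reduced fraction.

1. [C1‖L1]  r_C1² − 49/9 = 0  ⇒  r_C1 = 7/3 (r>0 drops 1)

7/3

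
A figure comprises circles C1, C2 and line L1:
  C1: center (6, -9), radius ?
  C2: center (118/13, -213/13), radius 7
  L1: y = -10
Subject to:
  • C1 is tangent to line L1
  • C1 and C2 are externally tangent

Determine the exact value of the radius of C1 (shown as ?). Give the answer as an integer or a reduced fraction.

1. [C1‖L1]  r_C1² − 1 = 0  ⇒  r_C1 = 1 (r>0 drops 1)
2. [ext C1·C2]  r_C1² + 14r_C1 − 15 = 0  ⇒  r_C1 = 1 (r>0 drops 1)

1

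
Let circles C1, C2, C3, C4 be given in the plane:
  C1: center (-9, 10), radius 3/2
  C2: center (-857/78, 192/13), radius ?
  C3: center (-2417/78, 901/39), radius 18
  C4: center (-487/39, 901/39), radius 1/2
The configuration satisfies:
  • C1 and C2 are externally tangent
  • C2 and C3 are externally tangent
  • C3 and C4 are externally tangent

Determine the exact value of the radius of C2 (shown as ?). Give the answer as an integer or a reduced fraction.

1. [ext C1·C2]  r_C2² + 3r_C2 − 220/9 = 0  ⇒  r_C2 = 11/3 (r>0 drops 1)
2. [ext C2·C3]  r_C2² + 36r_C2 − 1309/9 = 0  ⇒  r_C2 = 11/3 (r>0 drops 1)

11/3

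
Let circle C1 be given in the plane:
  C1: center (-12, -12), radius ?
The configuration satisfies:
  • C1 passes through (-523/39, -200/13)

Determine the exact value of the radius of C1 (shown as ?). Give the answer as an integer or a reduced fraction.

11/3

1. [C1∋P]  r_C1² − 121/9 = 0  ⇒  r_C1 = 11/3 (r>0 drops 1)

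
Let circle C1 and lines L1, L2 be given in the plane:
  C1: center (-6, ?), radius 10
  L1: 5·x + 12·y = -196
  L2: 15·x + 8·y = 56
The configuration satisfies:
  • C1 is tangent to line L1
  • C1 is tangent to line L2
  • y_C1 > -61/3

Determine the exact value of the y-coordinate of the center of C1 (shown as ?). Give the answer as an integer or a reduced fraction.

-3

1. [C1‖L1]  y_C1² + (83/3)y_C1 + 74 = 0  ⇒  y_C1 = -74/3 or -3
2. [C1‖L2]  y_C1² − (73/2)y_C1 − 237/2 = 0  ⇒  y_C1 = -3 or 79/2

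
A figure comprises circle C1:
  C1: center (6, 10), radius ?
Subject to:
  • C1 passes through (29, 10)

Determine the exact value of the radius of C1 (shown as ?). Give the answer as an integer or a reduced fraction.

1. [C1∋P]  r_C1² − 529 = 0  ⇒  r_C1 = 23 (r>0 drops 1)

23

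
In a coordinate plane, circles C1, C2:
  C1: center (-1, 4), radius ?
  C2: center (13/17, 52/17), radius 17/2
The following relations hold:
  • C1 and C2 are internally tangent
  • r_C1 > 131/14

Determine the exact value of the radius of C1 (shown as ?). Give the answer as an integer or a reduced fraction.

1. [int C1,C2]  r_C1² − 17r_C1 + 273/4 = 0  ⇒  r_C1 = 13/2 or 21/2
2. given r_C1 > 131/14: keep 21/2

21/2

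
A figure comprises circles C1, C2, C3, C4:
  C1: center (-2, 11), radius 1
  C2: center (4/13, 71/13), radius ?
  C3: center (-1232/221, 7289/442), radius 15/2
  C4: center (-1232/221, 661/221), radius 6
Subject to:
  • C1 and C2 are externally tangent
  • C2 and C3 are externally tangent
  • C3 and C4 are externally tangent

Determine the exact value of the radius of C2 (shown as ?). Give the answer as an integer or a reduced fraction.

1. [ext C1·C2]  r_C2² + 2r_C2 − 35 = 0  ⇒  r_C2 = 5 (r>0 drops 1)
2. [ext C2·C3]  r_C2² + 15r_C2 − 100 = 0  ⇒  r_C2 = 5 (r>0 drops 1)

5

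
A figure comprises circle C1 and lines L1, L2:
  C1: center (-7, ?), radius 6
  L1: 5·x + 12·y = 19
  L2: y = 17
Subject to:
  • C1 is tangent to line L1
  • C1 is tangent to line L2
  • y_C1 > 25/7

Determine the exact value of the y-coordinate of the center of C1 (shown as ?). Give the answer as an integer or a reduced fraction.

1. [C1‖L1]  y_C1² − 9y_C1 − 22 = 0  ⇒  y_C1 = -2 or 11
2. [C1‖L2]  y_C1² − 34y_C1 + 253 = 0  ⇒  y_C1 = 11 or 23

11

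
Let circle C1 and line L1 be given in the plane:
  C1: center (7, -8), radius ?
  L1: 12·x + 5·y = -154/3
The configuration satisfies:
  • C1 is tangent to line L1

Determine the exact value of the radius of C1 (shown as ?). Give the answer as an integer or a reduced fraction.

1. [C1‖L1]  r_C1² − 484/9 = 0  ⇒  r_C1 = 22/3 (r>0 drops 1)

22/3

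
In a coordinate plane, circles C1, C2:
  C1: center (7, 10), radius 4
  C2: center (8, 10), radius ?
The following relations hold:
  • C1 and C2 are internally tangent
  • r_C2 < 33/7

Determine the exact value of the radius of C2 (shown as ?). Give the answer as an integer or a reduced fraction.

1. [int C1,C2]  r_C2² − 8r_C2 + 15 = 0  ⇒  r_C2 = 3 or 5
2. given r_C2 < 33/7: keep 3

3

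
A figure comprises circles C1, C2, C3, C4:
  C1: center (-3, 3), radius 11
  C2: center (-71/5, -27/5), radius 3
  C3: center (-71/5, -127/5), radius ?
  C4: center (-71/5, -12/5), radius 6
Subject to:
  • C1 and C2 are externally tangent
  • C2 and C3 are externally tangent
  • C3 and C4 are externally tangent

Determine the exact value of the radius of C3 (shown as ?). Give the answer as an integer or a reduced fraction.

17

1. [ext C2·C3]  r_C3² + 6r_C3 − 391 = 0  ⇒  r_C3 = 17 (r>0 drops 1)
2. [ext C3·C4]  r_C3² + 12r_C3 − 493 = 0  ⇒  r_C3 = 17 (r>0 drops 1)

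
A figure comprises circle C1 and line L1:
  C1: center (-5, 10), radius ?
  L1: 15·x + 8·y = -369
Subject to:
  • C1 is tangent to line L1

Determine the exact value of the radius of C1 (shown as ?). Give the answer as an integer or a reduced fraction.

22

1. [C1‖L1]  r_C1² − 484 = 0  ⇒  r_C1 = 22 (r>0 drops 1)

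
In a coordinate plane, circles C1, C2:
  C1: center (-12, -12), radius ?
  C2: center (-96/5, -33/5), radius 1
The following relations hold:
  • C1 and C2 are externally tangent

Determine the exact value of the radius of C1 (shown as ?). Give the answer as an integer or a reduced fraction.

1. [ext C1·C2]  r_C1² + 2r_C1 − 80 = 0  ⇒  r_C1 = 8 (r>0 drops 1)

8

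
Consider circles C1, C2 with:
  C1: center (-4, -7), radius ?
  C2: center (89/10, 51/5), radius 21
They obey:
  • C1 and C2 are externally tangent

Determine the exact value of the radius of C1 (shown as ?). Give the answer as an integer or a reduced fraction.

1. [ext C1·C2]  r_C1² + 42r_C1 − 85/4 = 0  ⇒  r_C1 = 1/2 (r>0 drops 1)

1/2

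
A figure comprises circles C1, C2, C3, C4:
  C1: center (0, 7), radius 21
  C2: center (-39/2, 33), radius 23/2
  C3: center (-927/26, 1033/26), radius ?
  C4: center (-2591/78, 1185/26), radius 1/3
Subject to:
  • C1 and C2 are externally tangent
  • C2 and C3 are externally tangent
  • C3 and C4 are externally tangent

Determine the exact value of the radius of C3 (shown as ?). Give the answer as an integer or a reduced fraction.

1. [ext C2·C3]  r_C3² + 23r_C3 − 174 = 0  ⇒  r_C3 = 6 (r>0 drops 1)
2. [ext C3·C4]  r_C3² + (2/3)r_C3 − 40 = 0  ⇒  r_C3 = 6 (r>0 drops 1)

6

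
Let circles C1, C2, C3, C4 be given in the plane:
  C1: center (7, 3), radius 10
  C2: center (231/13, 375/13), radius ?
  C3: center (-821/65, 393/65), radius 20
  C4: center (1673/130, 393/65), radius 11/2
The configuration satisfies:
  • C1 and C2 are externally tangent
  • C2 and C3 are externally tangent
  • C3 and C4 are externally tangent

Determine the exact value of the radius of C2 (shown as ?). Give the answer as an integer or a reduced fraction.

1. [ext C1·C2]  r_C2² + 20r_C2 − 684 = 0  ⇒  r_C2 = 18 (r>0 drops 1)
2. [ext C2·C3]  r_C2² + 40r_C2 − 1044 = 0  ⇒  r_C2 = 18 (r>0 drops 1)

18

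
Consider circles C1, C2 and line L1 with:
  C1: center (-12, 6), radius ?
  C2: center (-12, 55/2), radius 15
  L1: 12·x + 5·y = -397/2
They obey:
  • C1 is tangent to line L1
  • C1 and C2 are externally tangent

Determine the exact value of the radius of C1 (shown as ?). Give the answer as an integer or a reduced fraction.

13/2

1. [C1‖L1]  r_C1² − 169/4 = 0  ⇒  r_C1 = 13/2 (r>0 drops 1)
2. [ext C1·C2]  r_C1² + 30r_C1 − 949/4 = 0  ⇒  r_C1 = 13/2 (r>0 drops 1)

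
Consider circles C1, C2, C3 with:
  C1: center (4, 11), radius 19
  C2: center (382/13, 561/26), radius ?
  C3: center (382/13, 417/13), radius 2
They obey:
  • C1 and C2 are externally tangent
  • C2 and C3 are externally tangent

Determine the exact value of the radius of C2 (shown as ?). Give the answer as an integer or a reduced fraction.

1. [ext C1·C2]  r_C2² + 38r_C2 − 1581/4 = 0  ⇒  r_C2 = 17/2 (r>0 drops 1)
2. [ext C2·C3]  r_C2² + 4r_C2 − 425/4 = 0  ⇒  r_C2 = 17/2 (r>0 drops 1)

17/2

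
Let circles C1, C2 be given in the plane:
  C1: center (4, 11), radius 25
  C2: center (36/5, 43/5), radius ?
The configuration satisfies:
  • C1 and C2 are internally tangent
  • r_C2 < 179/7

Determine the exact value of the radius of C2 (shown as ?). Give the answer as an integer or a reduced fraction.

1. [int C1,C2]  r_C2² − 50r_C2 + 609 = 0  ⇒  r_C2 = 21 or 29
2. given r_C2 < 179/7: keep 21

21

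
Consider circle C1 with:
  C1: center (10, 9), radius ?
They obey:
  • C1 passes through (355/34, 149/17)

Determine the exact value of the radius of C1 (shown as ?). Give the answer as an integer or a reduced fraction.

1/2

1. [C1∋P]  r_C1² − 1/4 = 0  ⇒  r_C1 = 1/2 (r>0 drops 1)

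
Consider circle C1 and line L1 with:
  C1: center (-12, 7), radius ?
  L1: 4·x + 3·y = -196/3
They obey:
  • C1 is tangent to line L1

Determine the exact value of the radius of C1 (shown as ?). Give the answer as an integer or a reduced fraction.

1. [C1‖L1]  r_C1² − 529/9 = 0  ⇒  r_C1 = 23/3 (r>0 drops 1)

23/3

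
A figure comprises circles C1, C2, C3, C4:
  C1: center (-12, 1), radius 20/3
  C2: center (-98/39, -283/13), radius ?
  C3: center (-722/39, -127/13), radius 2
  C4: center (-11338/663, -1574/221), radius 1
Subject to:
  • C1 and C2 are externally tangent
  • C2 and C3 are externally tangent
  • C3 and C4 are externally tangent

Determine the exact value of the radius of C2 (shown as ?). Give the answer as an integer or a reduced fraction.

1. [ext C1·C2]  r_C2² + (40/3)r_C2 − 564 = 0  ⇒  r_C2 = 18 (r>0 drops 1)
2. [ext C2·C3]  r_C2² + 4r_C2 − 396 = 0  ⇒  r_C2 = 18 (r>0 drops 1)

18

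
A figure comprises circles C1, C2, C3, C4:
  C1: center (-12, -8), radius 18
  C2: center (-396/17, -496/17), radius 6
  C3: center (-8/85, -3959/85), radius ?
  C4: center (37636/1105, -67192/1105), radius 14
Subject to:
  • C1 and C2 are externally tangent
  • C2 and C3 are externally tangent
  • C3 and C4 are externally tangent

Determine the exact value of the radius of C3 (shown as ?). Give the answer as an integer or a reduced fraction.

1. [ext C2·C3]  r_C3² + 12r_C3 − 805 = 0  ⇒  r_C3 = 23 (r>0 drops 1)
2. [ext C3·C4]  r_C3² + 28r_C3 − 1173 = 0  ⇒  r_C3 = 23 (r>0 drops 1)

23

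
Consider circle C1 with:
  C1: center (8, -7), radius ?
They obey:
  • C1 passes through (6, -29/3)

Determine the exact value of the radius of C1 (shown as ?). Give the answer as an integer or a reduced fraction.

10/3

1. [C1∋P]  r_C1² − 100/9 = 0  ⇒  r_C1 = 10/3 (r>0 drops 1)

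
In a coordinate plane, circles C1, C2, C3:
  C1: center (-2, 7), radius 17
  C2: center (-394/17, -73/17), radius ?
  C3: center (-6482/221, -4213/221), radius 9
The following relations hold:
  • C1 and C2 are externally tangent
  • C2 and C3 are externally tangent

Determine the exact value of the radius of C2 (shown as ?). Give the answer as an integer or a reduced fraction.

7

1. [ext C1·C2]  r_C2² + 34r_C2 − 287 = 0  ⇒  r_C2 = 7 (r>0 drops 1)
2. [ext C2·C3]  r_C2² + 18r_C2 − 175 = 0  ⇒  r_C2 = 7 (r>0 drops 1)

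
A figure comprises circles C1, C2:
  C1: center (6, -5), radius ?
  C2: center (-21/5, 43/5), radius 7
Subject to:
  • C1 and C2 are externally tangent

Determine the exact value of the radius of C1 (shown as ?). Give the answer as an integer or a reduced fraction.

1. [ext C1·C2]  r_C1² + 14r_C1 − 240 = 0  ⇒  r_C1 = 10 (r>0 drops 1)

10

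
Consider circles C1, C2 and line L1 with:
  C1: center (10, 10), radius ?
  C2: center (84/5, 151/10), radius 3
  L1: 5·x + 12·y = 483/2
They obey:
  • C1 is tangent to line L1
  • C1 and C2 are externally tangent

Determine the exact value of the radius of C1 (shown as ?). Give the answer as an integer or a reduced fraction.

11/2

1. [C1‖L1]  r_C1² − 121/4 = 0  ⇒  r_C1 = 11/2 (r>0 drops 1)
2. [ext C1·C2]  r_C1² + 6r_C1 − 253/4 = 0  ⇒  r_C1 = 11/2 (r>0 drops 1)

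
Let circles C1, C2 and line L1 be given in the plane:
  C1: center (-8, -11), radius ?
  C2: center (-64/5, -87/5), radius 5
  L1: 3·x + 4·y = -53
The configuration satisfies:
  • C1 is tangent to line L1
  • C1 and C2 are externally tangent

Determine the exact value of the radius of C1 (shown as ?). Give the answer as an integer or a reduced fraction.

3

1. [C1‖L1]  r_C1² − 9 = 0  ⇒  r_C1 = 3 (r>0 drops 1)
2. [ext C1·C2]  r_C1² + 10r_C1 − 39 = 0  ⇒  r_C1 = 3 (r>0 drops 1)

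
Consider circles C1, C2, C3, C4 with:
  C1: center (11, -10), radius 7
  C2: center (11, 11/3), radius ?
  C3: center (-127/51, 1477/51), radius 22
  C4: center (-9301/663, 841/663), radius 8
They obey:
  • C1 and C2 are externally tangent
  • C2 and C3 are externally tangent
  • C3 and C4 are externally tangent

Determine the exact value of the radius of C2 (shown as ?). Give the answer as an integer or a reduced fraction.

20/3

1. [ext C1·C2]  r_C2² + 14r_C2 − 1240/9 = 0  ⇒  r_C2 = 20/3 (r>0 drops 1)
2. [ext C2·C3]  r_C2² + 44r_C2 − 3040/9 = 0  ⇒  r_C2 = 20/3 (r>0 drops 1)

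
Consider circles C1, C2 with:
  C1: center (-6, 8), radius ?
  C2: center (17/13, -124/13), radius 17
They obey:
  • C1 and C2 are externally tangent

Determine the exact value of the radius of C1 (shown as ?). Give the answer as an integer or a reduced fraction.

1. [ext C1·C2]  r_C1² + 34r_C1 − 72 = 0  ⇒  r_C1 = 2 (r>0 drops 1)

2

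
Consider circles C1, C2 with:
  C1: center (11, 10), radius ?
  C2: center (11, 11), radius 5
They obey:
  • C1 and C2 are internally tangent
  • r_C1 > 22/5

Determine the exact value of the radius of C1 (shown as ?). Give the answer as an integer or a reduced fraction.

1. [int C1,C2]  r_C1² − 10r_C1 + 24 = 0  ⇒  r_C1 = 4 or 6
2. given r_C1 > 22/5: keep 6

6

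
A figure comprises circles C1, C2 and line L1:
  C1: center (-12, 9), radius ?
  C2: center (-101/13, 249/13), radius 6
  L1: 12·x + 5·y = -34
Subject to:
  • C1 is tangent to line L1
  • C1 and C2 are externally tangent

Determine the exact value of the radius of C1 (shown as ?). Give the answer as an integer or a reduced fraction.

1. [C1‖L1]  r_C1² − 25 = 0  ⇒  r_C1 = 5 (r>0 drops 1)
2. [ext C1·C2]  r_C1² + 12r_C1 − 85 = 0  ⇒  r_C1 = 5 (r>0 drops 1)

5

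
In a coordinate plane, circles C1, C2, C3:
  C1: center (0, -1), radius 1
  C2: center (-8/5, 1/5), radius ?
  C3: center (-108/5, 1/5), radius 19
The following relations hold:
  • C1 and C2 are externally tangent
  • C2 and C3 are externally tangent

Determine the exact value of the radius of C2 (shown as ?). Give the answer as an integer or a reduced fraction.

1

1. [ext C1·C2]  r_C2² + 2r_C2 − 3 = 0  ⇒  r_C2 = 1 (r>0 drops 1)
2. [ext C2·C3]  r_C2² + 38r_C2 − 39 = 0  ⇒  r_C2 = 1 (r>0 drops 1)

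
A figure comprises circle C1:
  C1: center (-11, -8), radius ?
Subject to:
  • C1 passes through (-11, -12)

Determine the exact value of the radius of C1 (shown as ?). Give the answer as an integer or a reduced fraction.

4

1. [C1∋P]  r_C1² − 16 = 0  ⇒  r_C1 = 4 (r>0 drops 1)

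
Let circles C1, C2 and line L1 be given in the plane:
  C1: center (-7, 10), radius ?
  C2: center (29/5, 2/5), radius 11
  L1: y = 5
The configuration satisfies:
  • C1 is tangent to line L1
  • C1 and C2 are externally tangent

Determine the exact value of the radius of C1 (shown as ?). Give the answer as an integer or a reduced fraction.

5

1. [C1‖L1]  r_C1² − 25 = 0  ⇒  r_C1 = 5 (r>0 drops 1)
2. [ext C1·C2]  r_C1² + 22r_C1 − 135 = 0  ⇒  r_C1 = 5 (r>0 drops 1)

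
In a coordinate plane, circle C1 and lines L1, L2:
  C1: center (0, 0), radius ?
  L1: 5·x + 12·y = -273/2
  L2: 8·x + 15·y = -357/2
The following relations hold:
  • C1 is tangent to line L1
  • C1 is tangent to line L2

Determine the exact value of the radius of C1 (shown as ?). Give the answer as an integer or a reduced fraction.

1. [C1‖L1]  r_C1² − 441/4 = 0  ⇒  r_C1 = 21/2 (r>0 drops 1)
2. [C1‖L2]  r_C1² − 441/4 = 0  ⇒  r_C1 = 21/2 (r>0 drops 1)

21/2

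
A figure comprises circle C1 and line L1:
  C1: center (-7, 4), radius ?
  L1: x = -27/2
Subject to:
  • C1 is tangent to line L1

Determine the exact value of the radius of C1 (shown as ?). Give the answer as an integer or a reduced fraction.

13/2

1. [C1‖L1]  r_C1² − 169/4 = 0  ⇒  r_C1 = 13/2 (r>0 drops 1)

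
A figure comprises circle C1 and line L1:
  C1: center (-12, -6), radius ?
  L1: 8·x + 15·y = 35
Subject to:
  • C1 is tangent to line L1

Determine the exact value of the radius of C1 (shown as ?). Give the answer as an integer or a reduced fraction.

13

1. [C1‖L1]  r_C1² − 169 = 0  ⇒  r_C1 = 13 (r>0 drops 1)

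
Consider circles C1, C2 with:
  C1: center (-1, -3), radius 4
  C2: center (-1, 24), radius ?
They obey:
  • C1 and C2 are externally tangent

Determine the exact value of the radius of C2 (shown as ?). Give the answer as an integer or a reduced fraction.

1. [ext C1·C2]  r_C2² + 8r_C2 − 713 = 0  ⇒  r_C2 = 23 (r>0 drops 1)

23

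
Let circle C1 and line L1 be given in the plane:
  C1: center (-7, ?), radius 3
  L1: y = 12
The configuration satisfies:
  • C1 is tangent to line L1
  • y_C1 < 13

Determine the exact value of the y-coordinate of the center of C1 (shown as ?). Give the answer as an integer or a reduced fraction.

1. [C1‖L1]  y_C1² − 24y_C1 + 135 = 0  ⇒  y_C1 = 9 or 15
2. given y_C1 < 13: keep 9

9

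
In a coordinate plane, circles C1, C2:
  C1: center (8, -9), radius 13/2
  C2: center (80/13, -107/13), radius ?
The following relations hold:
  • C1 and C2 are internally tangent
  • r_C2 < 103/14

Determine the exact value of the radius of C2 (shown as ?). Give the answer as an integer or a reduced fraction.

9/2

1. [int C1,C2]  r_C2² − 13r_C2 + 153/4 = 0  ⇒  r_C2 = 9/2 or 17/2
2. given r_C2 < 103/14: keep 9/2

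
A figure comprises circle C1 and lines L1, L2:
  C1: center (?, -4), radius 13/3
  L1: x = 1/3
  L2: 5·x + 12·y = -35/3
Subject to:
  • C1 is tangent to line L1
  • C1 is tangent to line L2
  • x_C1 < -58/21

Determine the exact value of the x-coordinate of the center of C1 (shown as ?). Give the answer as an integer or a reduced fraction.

-4

1. [C1‖L1]  x_C1² − (2/3)x_C1 − 56/3 = 0  ⇒  x_C1 = -4 or 14/3
2. [C1‖L2]  x_C1² − (218/15)x_C1 − 1112/15 = 0  ⇒  x_C1 = -4 or 278/15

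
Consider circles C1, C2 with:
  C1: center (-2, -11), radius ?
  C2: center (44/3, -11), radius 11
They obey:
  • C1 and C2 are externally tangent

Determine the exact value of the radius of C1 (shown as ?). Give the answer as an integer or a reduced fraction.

17/3

1. [ext C1·C2]  r_C1² + 22r_C1 − 1411/9 = 0  ⇒  r_C1 = 17/3 (r>0 drops 1)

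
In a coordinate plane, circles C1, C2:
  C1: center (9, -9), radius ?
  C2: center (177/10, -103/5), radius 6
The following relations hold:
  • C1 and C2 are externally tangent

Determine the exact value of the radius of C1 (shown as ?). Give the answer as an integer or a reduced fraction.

1. [ext C1·C2]  r_C1² + 12r_C1 − 697/4 = 0  ⇒  r_C1 = 17/2 (r>0 drops 1)

17/2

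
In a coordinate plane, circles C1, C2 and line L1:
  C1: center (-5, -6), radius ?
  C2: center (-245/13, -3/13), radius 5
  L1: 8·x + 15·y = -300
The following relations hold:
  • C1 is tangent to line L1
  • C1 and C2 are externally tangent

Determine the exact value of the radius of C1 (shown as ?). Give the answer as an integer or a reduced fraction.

1. [C1‖L1]  r_C1² − 100 = 0  ⇒  r_C1 = 10 (r>0 drops 1)
2. [ext C1·C2]  r_C1² + 10r_C1 − 200 = 0  ⇒  r_C1 = 10 (r>0 drops 1)

10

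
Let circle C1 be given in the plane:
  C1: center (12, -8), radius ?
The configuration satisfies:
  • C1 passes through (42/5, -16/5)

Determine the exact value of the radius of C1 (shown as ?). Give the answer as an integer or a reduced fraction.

1. [C1∋P]  r_C1² − 36 = 0  ⇒  r_C1 = 6 (r>0 drops 1)

6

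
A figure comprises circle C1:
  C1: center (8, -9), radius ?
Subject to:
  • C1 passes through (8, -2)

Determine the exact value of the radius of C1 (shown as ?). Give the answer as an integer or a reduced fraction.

1. [C1∋P]  r_C1² − 49 = 0  ⇒  r_C1 = 7 (r>0 drops 1)

7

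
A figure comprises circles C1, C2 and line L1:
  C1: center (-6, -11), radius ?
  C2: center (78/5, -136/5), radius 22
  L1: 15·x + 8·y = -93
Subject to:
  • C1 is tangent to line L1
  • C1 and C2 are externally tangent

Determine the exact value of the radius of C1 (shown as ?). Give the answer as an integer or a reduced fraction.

5

1. [C1‖L1]  r_C1² − 25 = 0  ⇒  r_C1 = 5 (r>0 drops 1)
2. [ext C1·C2]  r_C1² + 44r_C1 − 245 = 0  ⇒  r_C1 = 5 (r>0 drops 1)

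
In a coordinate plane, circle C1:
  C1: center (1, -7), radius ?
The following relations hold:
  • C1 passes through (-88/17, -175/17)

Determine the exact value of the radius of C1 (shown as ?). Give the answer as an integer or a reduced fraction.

1. [C1∋P]  r_C1² − 49 = 0  ⇒  r_C1 = 7 (r>0 drops 1)

7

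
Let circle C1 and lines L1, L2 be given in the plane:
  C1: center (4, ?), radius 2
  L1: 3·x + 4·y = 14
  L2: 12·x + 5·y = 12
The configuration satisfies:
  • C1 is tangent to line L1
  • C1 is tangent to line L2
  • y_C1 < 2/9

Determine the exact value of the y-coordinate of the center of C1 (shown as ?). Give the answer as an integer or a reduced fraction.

1. [C1‖L1]  y_C1² − 1y_C1 − 6 = 0  ⇒  y_C1 = -2 or 3
2. [C1‖L2]  y_C1² + (72/5)y_C1 + 124/5 = 0  ⇒  y_C1 = -62/5 or -2

-2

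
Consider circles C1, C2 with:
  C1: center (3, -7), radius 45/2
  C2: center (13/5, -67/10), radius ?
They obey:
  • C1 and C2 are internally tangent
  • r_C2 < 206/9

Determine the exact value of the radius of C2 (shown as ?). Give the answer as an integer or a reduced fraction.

1. [int C1,C2]  r_C2² − 45r_C2 + 506 = 0  ⇒  r_C2 = 22 or 23
2. given r_C2 < 206/9: keep 22

22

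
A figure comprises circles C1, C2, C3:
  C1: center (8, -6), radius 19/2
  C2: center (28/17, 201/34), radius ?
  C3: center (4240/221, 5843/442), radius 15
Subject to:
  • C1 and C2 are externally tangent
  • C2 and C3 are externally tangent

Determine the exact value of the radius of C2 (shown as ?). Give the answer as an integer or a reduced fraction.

1. [ext C1·C2]  r_C2² + 19r_C2 − 92 = 0  ⇒  r_C2 = 4 (r>0 drops 1)
2. [ext C2·C3]  r_C2² + 30r_C2 − 136 = 0  ⇒  r_C2 = 4 (r>0 drops 1)

4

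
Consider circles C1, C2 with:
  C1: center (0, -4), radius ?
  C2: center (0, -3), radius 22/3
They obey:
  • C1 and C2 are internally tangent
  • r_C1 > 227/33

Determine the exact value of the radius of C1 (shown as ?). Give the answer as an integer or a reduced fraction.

1. [int C1,C2]  r_C1² − (44/3)r_C1 + 475/9 = 0  ⇒  r_C1 = 19/3 or 25/3
2. given r_C1 > 227/33: keep 25/3

25/3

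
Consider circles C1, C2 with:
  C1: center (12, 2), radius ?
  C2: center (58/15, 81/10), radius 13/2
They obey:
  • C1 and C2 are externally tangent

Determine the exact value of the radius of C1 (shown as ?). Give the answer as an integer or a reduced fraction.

11/3

1. [ext C1·C2]  r_C1² + 13r_C1 − 550/9 = 0  ⇒  r_C1 = 11/3 (r>0 drops 1)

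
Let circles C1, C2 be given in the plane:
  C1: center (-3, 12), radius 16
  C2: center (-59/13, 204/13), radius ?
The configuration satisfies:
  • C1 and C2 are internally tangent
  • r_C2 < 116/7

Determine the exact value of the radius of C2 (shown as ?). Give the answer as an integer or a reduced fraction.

1. [int C1,C2]  r_C2² − 32r_C2 + 240 = 0  ⇒  r_C2 = 12 or 20
2. given r_C2 < 116/7: keep 12

12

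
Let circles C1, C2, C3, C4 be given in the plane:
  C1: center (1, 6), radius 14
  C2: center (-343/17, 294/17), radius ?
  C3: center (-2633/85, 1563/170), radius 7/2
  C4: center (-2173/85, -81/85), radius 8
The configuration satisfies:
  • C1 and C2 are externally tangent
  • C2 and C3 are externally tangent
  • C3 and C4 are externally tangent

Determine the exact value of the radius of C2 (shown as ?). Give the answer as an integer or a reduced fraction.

10

1. [ext C1·C2]  r_C2² + 28r_C2 − 380 = 0  ⇒  r_C2 = 10 (r>0 drops 1)
2. [ext C2·C3]  r_C2² + 7r_C2 − 170 = 0  ⇒  r_C2 = 10 (r>0 drops 1)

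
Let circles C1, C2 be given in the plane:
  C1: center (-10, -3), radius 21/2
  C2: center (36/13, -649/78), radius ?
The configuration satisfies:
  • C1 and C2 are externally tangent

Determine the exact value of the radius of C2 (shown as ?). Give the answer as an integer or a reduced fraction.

1. [ext C1·C2]  r_C2² + 21r_C2 − 730/9 = 0  ⇒  r_C2 = 10/3 (r>0 drops 1)

10/3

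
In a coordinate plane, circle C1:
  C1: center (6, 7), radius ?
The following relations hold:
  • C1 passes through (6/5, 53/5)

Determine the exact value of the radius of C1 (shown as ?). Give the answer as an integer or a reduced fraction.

1. [C1∋P]  r_C1² − 36 = 0  ⇒  r_C1 = 6 (r>0 drops 1)

6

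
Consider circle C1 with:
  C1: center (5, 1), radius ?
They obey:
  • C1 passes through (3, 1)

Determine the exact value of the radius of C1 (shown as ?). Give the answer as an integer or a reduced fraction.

2

1. [C1∋P]  r_C1² − 4 = 0  ⇒  r_C1 = 2 (r>0 drops 1)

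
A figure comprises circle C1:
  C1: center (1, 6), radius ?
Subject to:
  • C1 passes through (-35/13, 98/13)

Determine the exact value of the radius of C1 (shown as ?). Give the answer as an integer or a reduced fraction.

4

1. [C1∋P]  r_C1² − 16 = 0  ⇒  r_C1 = 4 (r>0 drops 1)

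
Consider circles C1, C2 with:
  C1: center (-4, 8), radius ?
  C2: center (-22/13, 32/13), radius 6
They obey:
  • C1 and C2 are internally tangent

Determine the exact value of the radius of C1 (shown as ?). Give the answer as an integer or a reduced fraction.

12

1. [int C1,C2]  r_C1² − 12r_C1 = 0  ⇒  r_C1 = 12 (r>0 drops 1)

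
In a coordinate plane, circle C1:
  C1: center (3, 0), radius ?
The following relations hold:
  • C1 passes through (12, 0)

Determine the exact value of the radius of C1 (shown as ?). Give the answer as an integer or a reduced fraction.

9

1. [C1∋P]  r_C1² − 81 = 0  ⇒  r_C1 = 9 (r>0 drops 1)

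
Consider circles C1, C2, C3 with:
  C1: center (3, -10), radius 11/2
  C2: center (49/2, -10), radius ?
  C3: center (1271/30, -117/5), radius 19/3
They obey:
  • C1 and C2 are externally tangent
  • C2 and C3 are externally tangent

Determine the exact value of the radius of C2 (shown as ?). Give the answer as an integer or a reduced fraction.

16

1. [ext C1·C2]  r_C2² + 11r_C2 − 432 = 0  ⇒  r_C2 = 16 (r>0 drops 1)
2. [ext C2·C3]  r_C2² + (38/3)r_C2 − 1376/3 = 0  ⇒  r_C2 = 16 (r>0 drops 1)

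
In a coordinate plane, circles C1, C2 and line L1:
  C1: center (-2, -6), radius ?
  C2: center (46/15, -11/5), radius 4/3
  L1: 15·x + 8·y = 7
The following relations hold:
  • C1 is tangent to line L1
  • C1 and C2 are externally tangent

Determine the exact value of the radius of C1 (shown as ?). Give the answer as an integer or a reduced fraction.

5

1. [C1‖L1]  r_C1² − 25 = 0  ⇒  r_C1 = 5 (r>0 drops 1)
2. [ext C1·C2]  r_C1² + (8/3)r_C1 − 115/3 = 0  ⇒  r_C1 = 5 (r>0 drops 1)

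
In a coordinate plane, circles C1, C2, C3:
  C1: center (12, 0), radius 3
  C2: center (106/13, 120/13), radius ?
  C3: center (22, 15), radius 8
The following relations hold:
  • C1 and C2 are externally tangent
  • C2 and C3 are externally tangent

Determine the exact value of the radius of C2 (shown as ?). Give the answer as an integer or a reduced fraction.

1. [ext C1·C2]  r_C2² + 6r_C2 − 91 = 0  ⇒  r_C2 = 7 (r>0 drops 1)
2. [ext C2·C3]  r_C2² + 16r_C2 − 161 = 0  ⇒  r_C2 = 7 (r>0 drops 1)

7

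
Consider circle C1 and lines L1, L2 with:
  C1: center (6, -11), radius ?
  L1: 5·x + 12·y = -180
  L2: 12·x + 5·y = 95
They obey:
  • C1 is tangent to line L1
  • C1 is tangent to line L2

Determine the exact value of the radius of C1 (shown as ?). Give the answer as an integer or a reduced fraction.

1. [C1‖L1]  r_C1² − 36 = 0  ⇒  r_C1 = 6 (r>0 drops 1)
2. [C1‖L2]  r_C1² − 36 = 0  ⇒  r_C1 = 6 (r>0 drops 1)

6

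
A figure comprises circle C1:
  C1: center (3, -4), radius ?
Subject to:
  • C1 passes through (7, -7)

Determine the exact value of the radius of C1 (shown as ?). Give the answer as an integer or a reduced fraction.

5

1. [C1∋P]  r_C1² − 25 = 0  ⇒  r_C1 = 5 (r>0 drops 1)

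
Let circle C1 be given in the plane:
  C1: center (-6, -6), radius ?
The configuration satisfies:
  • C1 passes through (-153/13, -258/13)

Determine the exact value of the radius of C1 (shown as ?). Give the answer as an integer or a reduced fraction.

15

1. [C1∋P]  r_C1² − 225 = 0  ⇒  r_C1 = 15 (r>0 drops 1)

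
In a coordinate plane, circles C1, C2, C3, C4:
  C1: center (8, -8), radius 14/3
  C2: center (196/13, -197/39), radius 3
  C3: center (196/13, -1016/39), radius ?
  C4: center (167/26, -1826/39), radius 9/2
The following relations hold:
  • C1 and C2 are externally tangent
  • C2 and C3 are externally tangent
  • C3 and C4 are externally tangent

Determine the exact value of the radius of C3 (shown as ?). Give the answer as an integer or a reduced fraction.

18

1. [ext C2·C3]  r_C3² + 6r_C3 − 432 = 0  ⇒  r_C3 = 18 (r>0 drops 1)
2. [ext C3·C4]  r_C3² + 9r_C3 − 486 = 0  ⇒  r_C3 = 18 (r>0 drops 1)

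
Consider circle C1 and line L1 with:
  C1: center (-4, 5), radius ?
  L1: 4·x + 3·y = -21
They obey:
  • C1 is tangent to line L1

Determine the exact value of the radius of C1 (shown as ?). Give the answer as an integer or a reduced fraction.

4

1. [C1‖L1]  r_C1² − 16 = 0  ⇒  r_C1 = 4 (r>0 drops 1)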